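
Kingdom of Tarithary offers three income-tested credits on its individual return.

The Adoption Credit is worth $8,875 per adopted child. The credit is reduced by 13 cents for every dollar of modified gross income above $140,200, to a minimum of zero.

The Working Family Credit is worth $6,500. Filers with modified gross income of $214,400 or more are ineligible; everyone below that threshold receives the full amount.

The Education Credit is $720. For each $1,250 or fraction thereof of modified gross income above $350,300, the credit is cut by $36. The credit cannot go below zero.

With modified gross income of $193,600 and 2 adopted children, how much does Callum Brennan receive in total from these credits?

$18,028

Adoption Credit: base = 2 × $8,875 = $17,750. 13% of the $53,400 excess over $140,200 is $6,942; credit = $17,750 − $6,942 = $10,808.
Working Family Credit: $193,600 is below the $214,400 cutoff, so the full $6,500 applies.
Education Credit: $193,600 is at or below the $350,300 threshold, so the full $720 applies.
Total: $10,808 + $6,500 + $720 = $18,028.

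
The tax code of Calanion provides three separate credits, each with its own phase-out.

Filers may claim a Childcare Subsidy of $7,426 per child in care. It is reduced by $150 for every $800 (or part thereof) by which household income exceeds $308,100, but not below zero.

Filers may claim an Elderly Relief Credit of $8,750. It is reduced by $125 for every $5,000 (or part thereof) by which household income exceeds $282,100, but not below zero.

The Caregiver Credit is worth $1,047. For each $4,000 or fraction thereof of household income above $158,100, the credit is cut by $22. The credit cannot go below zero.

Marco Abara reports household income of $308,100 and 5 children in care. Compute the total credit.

$45,341

Childcare Subsidy: base = 5 × $7,426 = $37,130. $308,100 is at or below the $308,100 threshold, so the full $37,130 applies.
Elderly Relief Credit: income exceeds $282,100 by $26,000, which is 6 full-or-partial $5,000 increments; reduction = 6 × $125 = $750, leaving $8,000.
Caregiver Credit: income exceeds $158,100 by $150,000, which is 38 full-or-partial $4,000 increments; reduction = 38 × $22 = $836, leaving $211.
Total: $37,130 + $8,000 + $211 = $45,341.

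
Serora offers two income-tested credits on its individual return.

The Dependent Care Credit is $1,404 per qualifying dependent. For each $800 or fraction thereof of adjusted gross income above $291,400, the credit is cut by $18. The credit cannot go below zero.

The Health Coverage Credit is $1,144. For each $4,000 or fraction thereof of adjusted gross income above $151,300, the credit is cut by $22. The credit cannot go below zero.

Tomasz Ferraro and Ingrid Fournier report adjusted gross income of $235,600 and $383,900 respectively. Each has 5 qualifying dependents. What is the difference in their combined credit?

Tomasz ($235,600): Dependent Care Credit: base = 5 × $1,404 = $7,020. $235,600 is at or below the $291,400 threshold, so the full $7,020 applies. Health Coverage Credit: income exceeds $151,300 by $84,300, which is 22 full-or-partial $4,000 increments; reduction = 22 × $22 = $484, leaving $660. total $7,020 + $660 = $7,680
Ingrid ($383,900): Dependent Care Credit: base = 5 × $1,404 = $7,020. income exceeds $291,400 by $92,500, which is 116 full-or-partial $800 increments; reduction = 116 × $18 = $2,088, leaving $4,932. Health Coverage Credit: income exceeds $151,300 by $232,600 → 59 increments × $22 = $1,298 ≥ base, so the credit is $0. total $4,932 + $0 = $4,932
Difference: |$7,680 − $4,932| = $2,748.

$2,748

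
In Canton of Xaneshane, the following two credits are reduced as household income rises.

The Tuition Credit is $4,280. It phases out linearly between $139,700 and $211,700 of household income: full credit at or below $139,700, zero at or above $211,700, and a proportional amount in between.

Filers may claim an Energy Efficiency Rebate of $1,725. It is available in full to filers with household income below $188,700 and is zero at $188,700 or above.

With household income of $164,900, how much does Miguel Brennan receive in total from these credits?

$4,507

Tuition Credit: $164,900 is $25,200 into a $72,000 phase-out range, leaving 46,800/72,000 of the credit: $4,280 × 46,800/72,000 = $2,782.
Energy Efficiency Rebate: $164,900 is below the $188,700 cutoff, so the full $1,725 applies.
Total: $2,782 + $1,725 = $4,507.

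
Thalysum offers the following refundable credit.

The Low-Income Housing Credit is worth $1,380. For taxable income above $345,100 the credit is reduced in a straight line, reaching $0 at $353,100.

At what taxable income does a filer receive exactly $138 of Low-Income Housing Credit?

$352,300

$138 is 138/1,380 of the full $1,380, so 1,242/1,380 of the $8,000 range has been used: income = $345,100 + $8,000 × 1,242/1,380 = $352,300.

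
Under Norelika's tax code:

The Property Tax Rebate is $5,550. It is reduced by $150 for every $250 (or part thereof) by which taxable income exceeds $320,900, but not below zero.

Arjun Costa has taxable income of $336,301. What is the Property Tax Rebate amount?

Property Tax Rebate: income exceeds $320,900 by $15,401 → 62 increments × $150 = $9,300 ≥ base, so the credit is $0.

$0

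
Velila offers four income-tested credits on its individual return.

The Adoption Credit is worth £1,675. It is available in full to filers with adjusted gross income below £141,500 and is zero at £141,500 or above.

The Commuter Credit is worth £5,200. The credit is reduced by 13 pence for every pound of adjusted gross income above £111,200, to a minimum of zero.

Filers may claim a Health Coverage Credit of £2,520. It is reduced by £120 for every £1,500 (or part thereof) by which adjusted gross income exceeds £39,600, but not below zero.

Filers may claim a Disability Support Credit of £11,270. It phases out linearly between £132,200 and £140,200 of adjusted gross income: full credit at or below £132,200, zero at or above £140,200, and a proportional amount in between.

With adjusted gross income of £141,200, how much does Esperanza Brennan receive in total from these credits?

Adoption Credit: £141,200 is below the £141,500 cutoff, so the full £1,675 applies.
Commuter Credit: 13% of the £30,000 excess over £111,200 is £3,900; credit = £5,200 − £3,900 = £1,300.
Health Coverage Credit: income exceeds £39,600 by £101,600 → 68 increments × £120 = £8,160 ≥ base, so the credit is £0.
Disability Support Credit: £141,200 is at or above £140,200, so the credit is £0.
Total: £1,675 + £1,300 + £0 + £0 = £2,975.

£2,975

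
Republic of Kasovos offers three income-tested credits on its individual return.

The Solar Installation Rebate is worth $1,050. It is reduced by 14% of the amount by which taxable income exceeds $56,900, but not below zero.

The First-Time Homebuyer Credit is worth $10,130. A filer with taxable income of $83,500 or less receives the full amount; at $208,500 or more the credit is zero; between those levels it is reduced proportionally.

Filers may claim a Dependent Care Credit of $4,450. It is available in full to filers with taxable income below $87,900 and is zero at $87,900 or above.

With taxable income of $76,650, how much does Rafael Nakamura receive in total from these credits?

Solar Installation Rebate: 14% of the $19,750 excess over $56,900 is $2,765 ≥ base, so the credit is $0.
First-Time Homebuyer Credit: $76,650 is at or below the $83,500 threshold, so the full $10,130 applies.
Dependent Care Credit: $76,650 is below the $87,900 cutoff, so the full $4,450 applies.
Total: $0 + $10,130 + $4,450 = $14,580.

$14,580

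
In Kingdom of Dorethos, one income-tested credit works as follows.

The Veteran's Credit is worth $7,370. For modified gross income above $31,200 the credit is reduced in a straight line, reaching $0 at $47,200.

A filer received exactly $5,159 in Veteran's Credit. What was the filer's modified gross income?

$5,159 is 5,159/7,370 of the full $7,370, so 2,211/7,370 of the $16,000 range has been used: income = $31,200 + $16,000 × 2,211/7,370 = $36,000.

$36,000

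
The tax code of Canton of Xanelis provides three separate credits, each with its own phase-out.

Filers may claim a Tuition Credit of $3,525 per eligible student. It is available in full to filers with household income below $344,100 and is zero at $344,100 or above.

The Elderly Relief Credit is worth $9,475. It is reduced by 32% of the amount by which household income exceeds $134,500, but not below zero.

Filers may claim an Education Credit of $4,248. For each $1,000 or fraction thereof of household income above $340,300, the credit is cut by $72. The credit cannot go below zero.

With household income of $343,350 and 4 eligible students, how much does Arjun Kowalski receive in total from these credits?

$18,060

Tuition Credit: base = 4 × $3,525 = $14,100. $343,350 is below the $344,100 cutoff, so the full $14,100 applies.
Elderly Relief Credit: 32% of the $208,850 excess over $134,500 is $66,832 ≥ base, so the credit is $0.
Education Credit: income exceeds $340,300 by $3,050, which is 4 full-or-partial $1,000 increments; reduction = 4 × $72 = $288, leaving $3,960.
Total: $14,100 + $0 + $3,960 = $18,060.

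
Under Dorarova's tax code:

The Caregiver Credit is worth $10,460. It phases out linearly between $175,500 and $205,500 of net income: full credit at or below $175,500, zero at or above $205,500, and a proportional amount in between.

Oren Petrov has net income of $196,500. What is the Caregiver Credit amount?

$3,138

Caregiver Credit: $196,500 is $21,000 into a $30,000 phase-out range, leaving 9,000/30,000 of the credit: $10,460 × 9,000/30,000 = $3,138.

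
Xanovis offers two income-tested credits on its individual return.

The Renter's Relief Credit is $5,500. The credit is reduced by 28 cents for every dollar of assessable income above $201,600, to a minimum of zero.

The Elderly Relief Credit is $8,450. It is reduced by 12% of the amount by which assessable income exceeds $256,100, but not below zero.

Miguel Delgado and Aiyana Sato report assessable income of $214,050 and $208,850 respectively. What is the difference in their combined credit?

$1,456

Miguel ($214,050): Renter's Relief Credit: 28% of the $12,450 excess over $201,600 is $3,486; credit = $5,500 − $3,486 = $2,014. Elderly Relief Credit: $214,050 is at or below the $256,100 threshold, so the full $8,450 applies. total $2,014 + $8,450 = $10,464
Aiyana ($208,850): Renter's Relief Credit: 28% of the $7,250 excess over $201,600 is $2,030; credit = $5,500 − $2,030 = $3,470. Elderly Relief Credit: $208,850 is at or below the $256,100 threshold, so the full $8,450 applies. total $3,470 + $8,450 = $11,920
Difference: |$10,464 − $11,920| = $1,456.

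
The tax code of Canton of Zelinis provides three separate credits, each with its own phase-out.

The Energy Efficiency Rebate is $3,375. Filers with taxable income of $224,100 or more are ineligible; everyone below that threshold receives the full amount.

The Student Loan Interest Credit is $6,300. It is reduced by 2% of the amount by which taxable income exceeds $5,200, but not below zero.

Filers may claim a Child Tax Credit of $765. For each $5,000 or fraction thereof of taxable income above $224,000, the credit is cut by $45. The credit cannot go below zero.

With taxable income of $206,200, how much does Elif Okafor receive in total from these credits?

$6,420

Energy Efficiency Rebate: $206,200 is below the $224,100 cutoff, so the full $3,375 applies.
Student Loan Interest Credit: 2% of the $201,000 excess over $5,200 is $4,020; credit = $6,300 − $4,020 = $2,280.
Child Tax Credit: $206,200 is at or below the $224,000 threshold, so the full $765 applies.
Total: $3,375 + $2,280 + $765 = $6,420.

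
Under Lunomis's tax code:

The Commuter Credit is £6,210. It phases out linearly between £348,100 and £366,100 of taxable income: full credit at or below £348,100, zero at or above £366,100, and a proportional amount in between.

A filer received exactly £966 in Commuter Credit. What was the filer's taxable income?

£363,300

£966 is 966/6,210 of the full £6,210, so 5,244/6,210 of the £18,000 range has been used: income = £348,100 + £18,000 × 5,244/6,210 = £363,300.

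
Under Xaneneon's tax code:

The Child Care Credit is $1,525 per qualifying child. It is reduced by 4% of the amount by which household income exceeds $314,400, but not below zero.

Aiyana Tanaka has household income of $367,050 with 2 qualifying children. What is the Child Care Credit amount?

$944

Child Care Credit: base = 2 × $1,525 = $3,050. 4% of the $52,650 excess over $314,400 is $2,106; credit = $3,050 − $2,106 = $944.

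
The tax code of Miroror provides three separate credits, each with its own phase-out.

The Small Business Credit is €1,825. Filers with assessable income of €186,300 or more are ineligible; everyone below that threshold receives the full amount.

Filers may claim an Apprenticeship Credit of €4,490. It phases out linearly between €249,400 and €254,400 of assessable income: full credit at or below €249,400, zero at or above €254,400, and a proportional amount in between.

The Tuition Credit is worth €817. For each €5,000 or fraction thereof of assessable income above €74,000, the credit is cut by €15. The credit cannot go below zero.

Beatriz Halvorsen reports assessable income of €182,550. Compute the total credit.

€6,802

Small Business Credit: €182,550 is below the €186,300 cutoff, so the full €1,825 applies.
Apprenticeship Credit: €182,550 is at or below the €249,400 threshold, so the full €4,490 applies.
Tuition Credit: income exceeds €74,000 by €108,550, which is 22 full-or-partial €5,000 increments; reduction = 22 × €15 = €330, leaving €487.
Total: €1,825 + €4,490 + €487 = €6,802.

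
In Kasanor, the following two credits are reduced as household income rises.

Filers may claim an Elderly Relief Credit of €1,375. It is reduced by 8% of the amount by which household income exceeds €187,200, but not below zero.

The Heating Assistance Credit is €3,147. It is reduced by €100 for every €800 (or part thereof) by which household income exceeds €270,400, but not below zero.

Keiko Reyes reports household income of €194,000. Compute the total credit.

€3,978

Elderly Relief Credit: 8% of the €6,800 excess over €187,200 is €544; credit = €1,375 − €544 = €831.
Heating Assistance Credit: €194,000 is at or below the €270,400 threshold, so the full €3,147 applies.
Total: €831 + €3,147 = €3,978.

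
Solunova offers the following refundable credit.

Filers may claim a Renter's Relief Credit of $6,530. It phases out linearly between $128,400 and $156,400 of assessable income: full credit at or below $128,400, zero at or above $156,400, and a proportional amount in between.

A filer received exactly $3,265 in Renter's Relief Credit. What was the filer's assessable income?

$3,265 is 3,265/6,530 of the full $6,530, so 3,265/6,530 of the $28,000 range has been used: income = $128,400 + $28,000 × 3,265/6,530 = $142,400.

$142,400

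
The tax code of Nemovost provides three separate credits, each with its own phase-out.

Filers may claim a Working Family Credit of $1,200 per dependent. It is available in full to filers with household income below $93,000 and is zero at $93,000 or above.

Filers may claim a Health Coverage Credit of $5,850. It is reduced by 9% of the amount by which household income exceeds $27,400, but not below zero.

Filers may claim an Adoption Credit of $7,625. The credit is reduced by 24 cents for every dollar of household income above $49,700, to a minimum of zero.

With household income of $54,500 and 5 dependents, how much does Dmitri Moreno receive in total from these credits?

Working Family Credit: base = 5 × $1,200 = $6,000. $54,500 is below the $93,000 cutoff, so the full $6,000 applies.
Health Coverage Credit: 9% of the $27,100 excess over $27,400 is $2,439; credit = $5,850 − $2,439 = $3,411.
Adoption Credit: 24% of the $4,800 excess over $49,700 is $1,152; credit = $7,625 − $1,152 = $6,473.
Total: $6,000 + $3,411 + $6,473 = $15,884.

$15,884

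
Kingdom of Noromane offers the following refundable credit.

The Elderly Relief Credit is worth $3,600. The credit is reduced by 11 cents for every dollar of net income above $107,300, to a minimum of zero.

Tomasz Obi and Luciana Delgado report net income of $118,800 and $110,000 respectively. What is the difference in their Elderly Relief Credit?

$968

Tomasz ($118,800): Elderly Relief Credit: 11% of the $11,500 excess over $107,300 is $1,265; credit = $3,600 − $1,265 = $2,335.
Luciana ($110,000): Elderly Relief Credit: 11% of the $2,700 excess over $107,300 is $297; credit = $3,600 − $297 = $3,303.
Difference: |$2,335 − $3,303| = $968.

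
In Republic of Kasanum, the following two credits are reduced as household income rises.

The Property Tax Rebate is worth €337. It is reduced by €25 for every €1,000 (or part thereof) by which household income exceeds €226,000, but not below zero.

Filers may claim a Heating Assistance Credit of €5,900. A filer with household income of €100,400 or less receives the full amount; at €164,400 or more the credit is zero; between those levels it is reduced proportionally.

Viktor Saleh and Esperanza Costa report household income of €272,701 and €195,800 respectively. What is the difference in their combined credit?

€337

Viktor (€272,701): Property Tax Rebate: income exceeds €226,000 by €46,701 → 47 increments × €25 = €1,175 ≥ base, so the credit is €0. Heating Assistance Credit: €272,701 is at or above €164,400, so the credit is €0. total €0 + €0 = €0
Esperanza (€195,800): Property Tax Rebate: €195,800 is at or below the €226,000 threshold, so the full €337 applies. Heating Assistance Credit: €195,800 is at or above €164,400, so the credit is €0. total €337 + €0 = €337
Difference: |€0 − €337| = €337.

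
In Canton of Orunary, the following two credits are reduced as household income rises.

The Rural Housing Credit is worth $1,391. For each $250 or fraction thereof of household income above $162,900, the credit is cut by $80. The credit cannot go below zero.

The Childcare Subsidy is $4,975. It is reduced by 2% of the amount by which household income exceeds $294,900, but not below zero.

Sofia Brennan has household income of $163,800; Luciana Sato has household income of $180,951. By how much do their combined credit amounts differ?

$1,071

Sofia ($163,800): Rural Housing Credit: income exceeds $162,900 by $900, which is 4 full-or-partial $250 increments; reduction = 4 × $80 = $320, leaving $1,071. Childcare Subsidy: $163,800 is at or below the $294,900 threshold, so the full $4,975 applies. total $1,071 + $4,975 = $6,046
Luciana ($180,951): Rural Housing Credit: income exceeds $162,900 by $18,051 → 73 increments × $80 = $5,840 ≥ base, so the credit is $0. Childcare Subsidy: $180,951 is at or below the $294,900 threshold, so the full $4,975 applies. total $0 + $4,975 = $4,975
Difference: |$6,046 − $4,975| = $1,071.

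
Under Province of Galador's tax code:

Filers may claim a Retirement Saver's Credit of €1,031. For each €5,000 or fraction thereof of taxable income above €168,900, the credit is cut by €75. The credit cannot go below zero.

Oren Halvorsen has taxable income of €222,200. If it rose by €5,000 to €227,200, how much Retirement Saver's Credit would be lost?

At €222,200 — income exceeds €168,900 by €53,300, which is 11 full-or-partial €5,000 increments; reduction = 11 × €75 = €825, leaving €206.
At €227,200 — income exceeds €168,900 by €58,300, which is 12 full-or-partial €5,000 increments; reduction = 12 × €75 = €900, leaving €131.
Lost: €206 − €131 = €75.

€75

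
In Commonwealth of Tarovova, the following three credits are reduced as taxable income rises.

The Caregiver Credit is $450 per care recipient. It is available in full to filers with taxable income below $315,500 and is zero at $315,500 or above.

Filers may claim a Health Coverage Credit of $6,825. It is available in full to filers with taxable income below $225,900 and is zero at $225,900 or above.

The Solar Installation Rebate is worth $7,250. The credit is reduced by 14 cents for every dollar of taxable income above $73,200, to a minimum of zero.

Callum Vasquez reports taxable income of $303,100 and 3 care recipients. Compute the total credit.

$1,350

Caregiver Credit: base = 3 × $450 = $1,350. $303,100 is below the $315,500 cutoff, so the full $1,350 applies.
Health Coverage Credit: $303,100 meets or exceeds the $225,900 cutoff, so the credit is $0.
Solar Installation Rebate: 14% of the $229,900 excess over $73,200 is $32,186 ≥ base, so the credit is $0.
Total: $1,350 + $0 + $0 = $1,350.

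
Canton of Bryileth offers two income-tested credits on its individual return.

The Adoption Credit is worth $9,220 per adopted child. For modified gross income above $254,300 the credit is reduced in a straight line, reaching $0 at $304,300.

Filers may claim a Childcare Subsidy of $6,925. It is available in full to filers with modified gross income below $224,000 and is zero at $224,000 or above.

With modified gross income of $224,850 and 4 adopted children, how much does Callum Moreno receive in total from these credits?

$36,880

Adoption Credit: base = 4 × $9,220 = $36,880. $224,850 is at or below the $254,300 threshold, so the full $36,880 applies.
Childcare Subsidy: $224,850 meets or exceeds the $224,000 cutoff, so the credit is $0.
Total: $36,880 + $0 = $36,880.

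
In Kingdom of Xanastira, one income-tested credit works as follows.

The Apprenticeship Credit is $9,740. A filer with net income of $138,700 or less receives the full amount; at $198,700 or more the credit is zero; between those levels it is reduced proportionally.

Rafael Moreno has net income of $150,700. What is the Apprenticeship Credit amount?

Apprenticeship Credit: $150,700 is $12,000 into a $60,000 phase-out range, leaving 48,000/60,000 of the credit: $9,740 × 48,000/60,000 = $7,792.

$7,792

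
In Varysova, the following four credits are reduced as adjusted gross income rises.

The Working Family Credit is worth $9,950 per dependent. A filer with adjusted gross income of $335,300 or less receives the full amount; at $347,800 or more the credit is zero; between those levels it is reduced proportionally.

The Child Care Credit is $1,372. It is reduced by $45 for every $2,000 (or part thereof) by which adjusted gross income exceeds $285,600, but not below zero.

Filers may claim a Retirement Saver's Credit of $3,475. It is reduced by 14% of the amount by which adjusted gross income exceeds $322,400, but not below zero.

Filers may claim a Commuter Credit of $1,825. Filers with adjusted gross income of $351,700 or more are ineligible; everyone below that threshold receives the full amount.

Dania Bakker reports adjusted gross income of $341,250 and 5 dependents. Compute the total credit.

$28,842

Working Family Credit: base = 5 × $9,950 = $49,750. $341,250 is $5,950 into a $12,500 phase-out range, leaving 6,550/12,500 of the credit: $49,750 × 6,550/12,500 = $26,069.
Child Care Credit: income exceeds $285,600 by $55,650, which is 28 full-or-partial $2,000 increments; reduction = 28 × $45 = $1,260, leaving $112.
Retirement Saver's Credit: 14% of the $18,850 excess over $322,400 is $2,639; credit = $3,475 − $2,639 = $836.
Commuter Credit: $341,250 is below the $351,700 cutoff, so the full $1,825 applies.
Total: $26,069 + $112 + $836 + $1,825 = $28,842.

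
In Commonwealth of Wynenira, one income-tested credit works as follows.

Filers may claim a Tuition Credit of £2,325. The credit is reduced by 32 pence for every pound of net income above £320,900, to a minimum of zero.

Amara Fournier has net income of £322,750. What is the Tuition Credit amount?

Tuition Credit: 32% of the £1,850 excess over £320,900 is £592; credit = £2,325 − £592 = £1,733.

£1,733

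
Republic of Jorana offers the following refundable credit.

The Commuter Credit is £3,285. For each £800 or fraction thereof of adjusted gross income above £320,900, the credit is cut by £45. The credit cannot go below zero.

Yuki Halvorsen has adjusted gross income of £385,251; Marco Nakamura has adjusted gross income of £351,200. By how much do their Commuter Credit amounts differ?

Yuki (£385,251): Commuter Credit: income exceeds £320,900 by £64,351 → 81 increments × £45 = £3,645 ≥ base, so the credit is £0.
Marco (£351,200): Commuter Credit: income exceeds £320,900 by £30,300, which is 38 full-or-partial £800 increments; reduction = 38 × £45 = £1,710, leaving £1,575.
Difference: |£0 − £1,575| = £1,575.

£1,575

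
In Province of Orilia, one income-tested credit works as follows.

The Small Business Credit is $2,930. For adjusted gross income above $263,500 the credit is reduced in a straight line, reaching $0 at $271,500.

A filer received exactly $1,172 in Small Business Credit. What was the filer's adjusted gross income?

$268,300

$1,172 is 1,172/2,930 of the full $2,930, so 1,758/2,930 of the $8,000 range has been used: income = $263,500 + $8,000 × 1,758/2,930 = $268,300.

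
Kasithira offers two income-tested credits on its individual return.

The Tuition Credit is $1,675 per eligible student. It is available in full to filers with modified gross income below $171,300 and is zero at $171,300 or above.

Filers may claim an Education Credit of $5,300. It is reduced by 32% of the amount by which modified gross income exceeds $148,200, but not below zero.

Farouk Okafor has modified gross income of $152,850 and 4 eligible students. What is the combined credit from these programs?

Tuition Credit: base = 4 × $1,675 = $6,700. $152,850 is below the $171,300 cutoff, so the full $6,700 applies.
Education Credit: 32% of the $4,650 excess over $148,200 is $1,488; credit = $5,300 − $1,488 = $3,812.
Total: $6,700 + $3,812 = $10,512.

$10,512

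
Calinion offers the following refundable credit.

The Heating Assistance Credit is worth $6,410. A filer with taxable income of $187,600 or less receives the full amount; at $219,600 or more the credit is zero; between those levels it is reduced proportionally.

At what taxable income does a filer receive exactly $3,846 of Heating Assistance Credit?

$200,400

$3,846 is 3,846/6,410 of the full $6,410, so 2,564/6,410 of the $32,000 range has been used: income = $187,600 + $32,000 × 2,564/6,410 = $200,400.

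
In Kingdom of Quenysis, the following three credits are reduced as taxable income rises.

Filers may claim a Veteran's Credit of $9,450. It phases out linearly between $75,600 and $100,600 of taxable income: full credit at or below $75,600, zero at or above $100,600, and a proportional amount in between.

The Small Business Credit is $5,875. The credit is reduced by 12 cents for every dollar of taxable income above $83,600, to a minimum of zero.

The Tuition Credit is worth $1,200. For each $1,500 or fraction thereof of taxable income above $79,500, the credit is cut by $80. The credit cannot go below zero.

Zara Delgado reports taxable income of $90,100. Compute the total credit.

$9,624

Veteran's Credit: $90,100 is $14,500 into a $25,000 phase-out range, leaving 10,500/25,000 of the credit: $9,450 × 10,500/25,000 = $3,969.
Small Business Credit: 12% of the $6,500 excess over $83,600 is $780; credit = $5,875 − $780 = $5,095.
Tuition Credit: income exceeds $79,500 by $10,600, which is 8 full-or-partial $1,500 increments; reduction = 8 × $80 = $640, leaving $560.
Total: $3,969 + $5,095 + $560 = $9,624.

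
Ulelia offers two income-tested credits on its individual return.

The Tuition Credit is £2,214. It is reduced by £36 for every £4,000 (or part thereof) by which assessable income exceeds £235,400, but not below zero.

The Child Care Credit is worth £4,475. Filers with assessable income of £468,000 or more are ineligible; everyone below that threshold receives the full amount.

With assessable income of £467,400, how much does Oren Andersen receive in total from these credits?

Tuition Credit: income exceeds £235,400 by £232,000, which is 58 full-or-partial £4,000 increments; reduction = 58 × £36 = £2,088, leaving £126.
Child Care Credit: £467,400 is below the £468,000 cutoff, so the full £4,475 applies.
Total: £126 + £4,475 = £4,601.

£4,601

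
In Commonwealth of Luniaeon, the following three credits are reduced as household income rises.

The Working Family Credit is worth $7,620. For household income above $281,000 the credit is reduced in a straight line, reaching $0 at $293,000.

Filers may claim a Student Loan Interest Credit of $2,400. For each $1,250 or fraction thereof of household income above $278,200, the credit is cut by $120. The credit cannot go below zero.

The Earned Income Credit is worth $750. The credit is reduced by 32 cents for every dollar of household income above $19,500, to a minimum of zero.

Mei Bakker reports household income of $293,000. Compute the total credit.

Working Family Credit: $293,000 is at or above $293,000, so the credit is $0.
Student Loan Interest Credit: income exceeds $278,200 by $14,800, which is 12 full-or-partial $1,250 increments; reduction = 12 × $120 = $1,440, leaving $960.
Earned Income Credit: 32% of the $273,500 excess over $19,500 is $87,520 ≥ base, so the credit is $0.
Total: $0 + $960 + $0 = $960.

$960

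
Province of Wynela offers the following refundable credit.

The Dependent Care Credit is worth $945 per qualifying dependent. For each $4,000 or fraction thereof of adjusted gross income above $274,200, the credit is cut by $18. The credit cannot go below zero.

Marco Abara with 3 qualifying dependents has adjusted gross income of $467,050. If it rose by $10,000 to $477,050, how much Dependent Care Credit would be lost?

At $467,050 — base = 3 × $945 = $2,835. income exceeds $274,200 by $192,850, which is 49 full-or-partial $4,000 increments; reduction = 49 × $18 = $882, leaving $1,953.
At $477,050 — base = 3 × $945 = $2,835. income exceeds $274,200 by $202,850, which is 51 full-or-partial $4,000 increments; reduction = 51 × $18 = $918, leaving $1,917.
Lost: $1,953 − $1,917 = $36.

$36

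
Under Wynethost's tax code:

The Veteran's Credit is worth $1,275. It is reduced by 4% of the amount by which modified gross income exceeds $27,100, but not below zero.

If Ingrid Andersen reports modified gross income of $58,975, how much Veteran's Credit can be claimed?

Veteran's Credit: 4% of the $31,875 excess over $27,100 is $1,275 ≥ base, so the credit is $0.

$0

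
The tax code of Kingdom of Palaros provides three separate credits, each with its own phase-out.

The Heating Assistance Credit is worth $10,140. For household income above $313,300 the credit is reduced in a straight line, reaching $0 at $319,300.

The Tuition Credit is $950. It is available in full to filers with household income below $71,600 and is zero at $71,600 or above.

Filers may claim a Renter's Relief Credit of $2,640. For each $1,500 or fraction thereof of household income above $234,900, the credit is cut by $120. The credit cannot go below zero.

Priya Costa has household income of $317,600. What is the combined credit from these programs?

$2,873

Heating Assistance Credit: $317,600 is $4,300 into a $6,000 phase-out range, leaving 1,700/6,000 of the credit: $10,140 × 1,700/6,000 = $2,873.
Tuition Credit: $317,600 meets or exceeds the $71,600 cutoff, so the credit is $0.
Renter's Relief Credit: income exceeds $234,900 by $82,700 → 56 increments × $120 = $6,720 ≥ base, so the credit is $0.
Total: $2,873 + $0 + $0 = $2,873.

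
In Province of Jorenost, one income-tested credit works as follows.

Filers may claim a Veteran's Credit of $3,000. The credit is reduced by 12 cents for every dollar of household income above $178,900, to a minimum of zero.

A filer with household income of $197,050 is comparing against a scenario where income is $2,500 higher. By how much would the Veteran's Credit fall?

At $197,050 — 12% of the $18,150 excess over $178,900 is $2,178; credit = $3,000 − $2,178 = $822.
At $199,550 — 12% of the $20,650 excess over $178,900 is $2,478; credit = $3,000 − $2,478 = $522.
Lost: $822 − $522 = $300.

$300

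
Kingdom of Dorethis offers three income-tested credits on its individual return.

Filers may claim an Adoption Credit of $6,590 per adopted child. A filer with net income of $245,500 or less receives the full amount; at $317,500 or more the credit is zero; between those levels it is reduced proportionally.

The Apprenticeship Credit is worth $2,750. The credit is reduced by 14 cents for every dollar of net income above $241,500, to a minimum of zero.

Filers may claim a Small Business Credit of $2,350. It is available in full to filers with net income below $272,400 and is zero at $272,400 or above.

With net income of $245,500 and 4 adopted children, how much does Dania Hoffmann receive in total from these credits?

$30,900

Adoption Credit: base = 4 × $6,590 = $26,360. $245,500 is at or below the $245,500 threshold, so the full $26,360 applies.
Apprenticeship Credit: 14% of the $4,000 excess over $241,500 is $560; credit = $2,750 − $560 = $2,190.
Small Business Credit: $245,500 is below the $272,400 cutoff, so the full $2,350 applies.
Total: $26,360 + $2,190 + $2,350 = $30,900.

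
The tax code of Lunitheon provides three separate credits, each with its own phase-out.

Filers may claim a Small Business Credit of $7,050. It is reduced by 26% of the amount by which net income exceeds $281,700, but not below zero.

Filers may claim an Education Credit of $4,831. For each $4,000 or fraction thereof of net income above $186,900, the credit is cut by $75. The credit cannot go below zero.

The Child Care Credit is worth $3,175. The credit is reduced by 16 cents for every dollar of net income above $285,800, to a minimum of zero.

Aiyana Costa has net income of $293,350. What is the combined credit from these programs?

$8,794

Small Business Credit: 26% of the $11,650 excess over $281,700 is $3,029; credit = $7,050 − $3,029 = $4,021.
Education Credit: income exceeds $186,900 by $106,450, which is 27 full-or-partial $4,000 increments; reduction = 27 × $75 = $2,025, leaving $2,806.
Child Care Credit: 16% of the $7,550 excess over $285,800 is $1,208; credit = $3,175 − $1,208 = $1,967.
Total: $4,021 + $2,806 + $1,967 = $8,794.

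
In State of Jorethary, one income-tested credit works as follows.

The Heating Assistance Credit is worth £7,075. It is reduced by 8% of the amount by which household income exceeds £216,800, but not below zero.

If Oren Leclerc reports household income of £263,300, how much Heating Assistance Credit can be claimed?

Heating Assistance Credit: 8% of the £46,500 excess over £216,800 is £3,720; credit = £7,075 − £3,720 = £3,355.

£3,355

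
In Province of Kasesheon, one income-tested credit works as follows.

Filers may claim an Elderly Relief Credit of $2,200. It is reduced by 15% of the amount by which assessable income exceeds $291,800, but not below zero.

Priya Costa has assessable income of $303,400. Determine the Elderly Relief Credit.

$460

Elderly Relief Credit: 15% of the $11,600 excess over $291,800 is $1,740; credit = $2,200 − $1,740 = $460.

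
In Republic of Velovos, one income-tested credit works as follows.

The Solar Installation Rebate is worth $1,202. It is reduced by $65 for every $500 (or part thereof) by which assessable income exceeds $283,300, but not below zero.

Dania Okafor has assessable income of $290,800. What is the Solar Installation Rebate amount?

$227

Solar Installation Rebate: income exceeds $283,300 by $7,500, which is 15 full-or-partial $500 increments; reduction = 15 × $65 = $975, leaving $227.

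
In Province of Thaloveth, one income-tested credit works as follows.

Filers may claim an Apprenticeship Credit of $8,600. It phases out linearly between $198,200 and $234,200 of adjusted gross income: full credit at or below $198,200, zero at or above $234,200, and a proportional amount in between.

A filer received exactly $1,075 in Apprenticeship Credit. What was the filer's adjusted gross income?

$1,075 is 1,075/8,600 of the full $8,600, so 7,525/8,600 of the $36,000 range has been used: income = $198,200 + $36,000 × 7,525/8,600 = $229,700.

$229,700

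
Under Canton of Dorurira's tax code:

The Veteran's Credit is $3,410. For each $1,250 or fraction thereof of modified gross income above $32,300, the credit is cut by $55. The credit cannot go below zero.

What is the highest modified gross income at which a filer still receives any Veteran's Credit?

After 61 increments the reduction is 61 × $55 = $3,355, leaving $55; one more increment wipes it out. Increment 61 ends at excess 61 × $1,250 = $76,250, so the highest qualifying income is $32,300 + $76,250 = $108,550.

$108,550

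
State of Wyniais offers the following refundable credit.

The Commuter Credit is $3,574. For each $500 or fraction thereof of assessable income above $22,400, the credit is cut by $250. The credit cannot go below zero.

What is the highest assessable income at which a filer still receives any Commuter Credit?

After 14 increments the reduction is 14 × $250 = $3,500, leaving $74; one more increment wipes it out. Increment 14 ends at excess 14 × $500 = $7,000, so the highest qualifying income is $22,400 + $7,000 = $29,400.

$29,400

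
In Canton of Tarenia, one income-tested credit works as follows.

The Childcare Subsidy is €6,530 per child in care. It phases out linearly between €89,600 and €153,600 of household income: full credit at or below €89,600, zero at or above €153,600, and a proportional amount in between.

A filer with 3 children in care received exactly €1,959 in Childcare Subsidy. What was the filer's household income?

€147,200

Full credit = 3 × €6,530 = €19,590.
€1,959 is 1,959/19,590 of the full €19,590, so 17,631/19,590 of the €64,000 range has been used: income = €89,600 + €64,000 × 17,631/19,590 = €147,200.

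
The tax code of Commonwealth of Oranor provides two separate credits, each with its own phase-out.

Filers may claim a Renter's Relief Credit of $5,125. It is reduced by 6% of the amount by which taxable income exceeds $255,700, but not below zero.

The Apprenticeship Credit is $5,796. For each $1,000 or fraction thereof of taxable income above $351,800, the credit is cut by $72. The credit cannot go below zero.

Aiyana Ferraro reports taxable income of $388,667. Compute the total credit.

$3,132

Renter's Relief Credit: 6% of the $132,967 excess over $255,700 is $7,978.02 ≥ base, so the credit is $0.
Apprenticeship Credit: income exceeds $351,800 by $36,867, which is 37 full-or-partial $1,000 increments; reduction = 37 × $72 = $2,664, leaving $3,132.
Total: $0 + $3,132 = $3,132.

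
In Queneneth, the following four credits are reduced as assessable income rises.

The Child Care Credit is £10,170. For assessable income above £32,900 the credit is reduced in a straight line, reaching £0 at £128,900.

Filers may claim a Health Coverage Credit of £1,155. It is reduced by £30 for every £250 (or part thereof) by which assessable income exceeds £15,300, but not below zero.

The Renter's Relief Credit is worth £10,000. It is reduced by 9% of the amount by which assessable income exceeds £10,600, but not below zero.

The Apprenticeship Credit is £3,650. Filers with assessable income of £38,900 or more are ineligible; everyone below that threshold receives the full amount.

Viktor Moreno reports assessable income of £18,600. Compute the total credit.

£23,835

Child Care Credit: £18,600 is at or below the £32,900 threshold, so the full £10,170 applies.
Health Coverage Credit: income exceeds £15,300 by £3,300, which is 14 full-or-partial £250 increments; reduction = 14 × £30 = £420, leaving £735.
Renter's Relief Credit: 9% of the £8,000 excess over £10,600 is £720; credit = £10,000 − £720 = £9,280.
Apprenticeship Credit: £18,600 is below the £38,900 cutoff, so the full £3,650 applies.
Total: £10,170 + £735 + £9,280 + £3,650 = £23,835.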